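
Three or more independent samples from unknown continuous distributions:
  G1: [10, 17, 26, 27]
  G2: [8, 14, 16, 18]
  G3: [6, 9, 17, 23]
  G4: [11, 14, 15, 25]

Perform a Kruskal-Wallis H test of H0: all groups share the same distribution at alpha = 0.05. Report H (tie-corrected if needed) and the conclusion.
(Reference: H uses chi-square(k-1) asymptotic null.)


Step 1: Combine all N = 16 observations and assign midranks.
sorted (value, group, rank): (6,G3,1), (8,G2,2), (9,G3,3), (10,G1,4), (11,G4,5), (14,G2,6.5), (14,G4,6.5), (15,G4,8), (16,G2,9), (17,G1,10.5), (17,G3,10.5), (18,G2,12), (23,G3,13), (25,G4,14), (26,G1,15), (27,G1,16)
Step 2: Sum ranks within each group.
R_1 = 45.5 (n_1 = 4)
R_2 = 29.5 (n_2 = 4)
R_3 = 27.5 (n_3 = 4)
R_4 = 33.5 (n_4 = 4)
Step 3: H = 12/(N(N+1)) * sum(R_i^2/n_i) - 3(N+1)
     = 12/(16*17) * (45.5^2/4 + 29.5^2/4 + 27.5^2/4 + 33.5^2/4) - 3*17
     = 0.044118 * 1204.75 - 51
     = 2.150735.
Step 4: Ties present; correction factor C = 1 - 12/(16^3 - 16) = 0.997059. Corrected H = 2.150735 / 0.997059 = 2.157080.
Step 5: Under H0, H ~ chi^2(3); p-value = 0.540452.
Step 6: alpha = 0.05. fail to reject H0.

H = 2.1571, df = 3, p = 0.540452, fail to reject H0.


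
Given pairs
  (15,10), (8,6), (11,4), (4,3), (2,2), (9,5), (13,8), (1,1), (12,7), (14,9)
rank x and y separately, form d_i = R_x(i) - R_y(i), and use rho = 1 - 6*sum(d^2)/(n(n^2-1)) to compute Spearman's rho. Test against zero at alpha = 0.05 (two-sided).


Step 1: Rank x and y separately (midranks; no ties here).
rank(x): 15->10, 8->4, 11->6, 4->3, 2->2, 9->5, 13->8, 1->1, 12->7, 14->9
rank(y): 10->10, 6->6, 4->4, 3->3, 2->2, 5->5, 8->8, 1->1, 7->7, 9->9
Step 2: d_i = R_x(i) - R_y(i); compute d_i^2.
  (10-10)^2=0, (4-6)^2=4, (6-4)^2=4, (3-3)^2=0, (2-2)^2=0, (5-5)^2=0, (8-8)^2=0, (1-1)^2=0, (7-7)^2=0, (9-9)^2=0
sum(d^2) = 8.
Step 3: rho = 1 - 6*8 / (10*(10^2 - 1)) = 1 - 48/990 = 0.951515.
Step 4: Under H0, t = rho * sqrt((n-2)/(1-rho^2)) = 8.7493 ~ t(8).
Step 5: Two-sided p-value from the t-distribution with 8 df = 0.000023.
Step 6: alpha = 0.05. reject H0.

rho = 0.9515, p = 0.000023, reject H0 at alpha = 0.05.


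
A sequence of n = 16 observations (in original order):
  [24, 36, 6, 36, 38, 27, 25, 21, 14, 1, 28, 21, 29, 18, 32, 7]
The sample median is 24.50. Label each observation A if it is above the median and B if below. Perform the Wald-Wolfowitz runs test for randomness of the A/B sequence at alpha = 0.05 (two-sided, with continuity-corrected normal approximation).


Step 1: Compute median = 24.50; label A = above, B = below.
Labels in order: BABAAAABBBABABAB  (n_A = 8, n_B = 8)
Step 2: Count runs R = 11.
Step 3: Under H0 (random ordering), E[R] = 2*n_A*n_B/(n_A+n_B) + 1 = 2*8*8/16 + 1 = 9.0000.
        Var[R] = 2*n_A*n_B*(2*n_A*n_B - n_A - n_B) / ((n_A+n_B)^2 * (n_A+n_B-1)) = 14336/3840 = 3.7333.
        SD[R] = 1.9322.
Step 4: Continuity-corrected z = (R - 0.5 - E[R]) / SD[R] = (11 - 0.5 - 9.0000) / 1.9322 = 0.7763.
Step 5: Two-sided p-value via normal approximation = 2*(1 - Phi(|z|)) = 0.437558.
Step 6: alpha = 0.05. fail to reject H0.

R = 11, z = 0.7763, p = 0.437558, fail to reject H0.


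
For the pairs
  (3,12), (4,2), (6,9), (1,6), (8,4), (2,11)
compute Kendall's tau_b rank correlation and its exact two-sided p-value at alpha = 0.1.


Step 1: Enumerate the 15 unordered pairs (i,j) with i<j and classify each by sign(x_j-x_i) * sign(y_j-y_i).
  (1,2):dx=+1,dy=-10->D; (1,3):dx=+3,dy=-3->D; (1,4):dx=-2,dy=-6->C; (1,5):dx=+5,dy=-8->D
  (1,6):dx=-1,dy=-1->C; (2,3):dx=+2,dy=+7->C; (2,4):dx=-3,dy=+4->D; (2,5):dx=+4,dy=+2->C
  (2,6):dx=-2,dy=+9->D; (3,4):dx=-5,dy=-3->C; (3,5):dx=+2,dy=-5->D; (3,6):dx=-4,dy=+2->D
  (4,5):dx=+7,dy=-2->D; (4,6):dx=+1,dy=+5->C; (5,6):dx=-6,dy=+7->D
Step 2: C = 6, D = 9, total pairs = 15.
Step 3: tau = (C - D)/(n(n-1)/2) = (6 - 9)/15 = -0.200000.
Step 4: Exact two-sided p-value (enumerate n! = 720 permutations of y under H0): p = 0.719444.
Step 5: alpha = 0.1. fail to reject H0.

tau_b = -0.2000 (C=6, D=9), p = 0.719444, fail to reject H0.


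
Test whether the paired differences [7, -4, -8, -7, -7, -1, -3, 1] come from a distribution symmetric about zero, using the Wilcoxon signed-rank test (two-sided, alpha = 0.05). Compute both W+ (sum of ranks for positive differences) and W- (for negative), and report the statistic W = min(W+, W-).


Step 1: Drop any zero differences (none here) and take |d_i|.
|d| = [7, 4, 8, 7, 7, 1, 3, 1]
Step 2: Midrank |d_i| (ties get averaged ranks).
ranks: |7|->6, |4|->4, |8|->8, |7|->6, |7|->6, |1|->1.5, |3|->3, |1|->1.5
Step 3: Attach original signs; sum ranks with positive sign and with negative sign.
W+ = 6 + 1.5 = 7.5
W- = 4 + 8 + 6 + 6 + 1.5 + 3 = 28.5
(Check: W+ + W- = 36 should equal n(n+1)/2 = 36.)
Step 4: Test statistic W = min(W+, W-) = 7.5.
Step 5: Ties in |d|, so use the tie-corrected normal approximation.
        E[W] = n(n+1)/4 = 8*9/4 = 18.
        Tie groups: |d|=1 (t=2), |d|=7 (t=3); sum(t^3 - t) = 30.
        Var[W] = n(n+1)(2n+1)/24 - sum(t^3-t)/48 = 1224/24 - 30/48 = 50.375.
        z = (W - E[W]) / sqrt(Var[W]) = (7.5 - 18) / 7.0975 = -1.4794.
        Two-sided p = 2*Phi(z) = 0.139037.
Step 6: alpha = 0.05. fail to reject H0.

W+ = 7.5, W- = 28.5, W = min = 7.5, p = 0.139037, fail to reject H0.


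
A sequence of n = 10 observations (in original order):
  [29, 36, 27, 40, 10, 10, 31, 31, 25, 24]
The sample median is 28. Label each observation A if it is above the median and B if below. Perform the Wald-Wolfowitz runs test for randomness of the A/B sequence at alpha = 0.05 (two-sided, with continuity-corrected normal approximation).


Step 1: Compute median = 28; label A = above, B = below.
Labels in order: AABABBAABB  (n_A = 5, n_B = 5)
Step 2: Count runs R = 6.
Step 3: Under H0 (random ordering), E[R] = 2*n_A*n_B/(n_A+n_B) + 1 = 2*5*5/10 + 1 = 6.0000.
        Var[R] = 2*n_A*n_B*(2*n_A*n_B - n_A - n_B) / ((n_A+n_B)^2 * (n_A+n_B-1)) = 2000/900 = 2.2222.
        SD[R] = 1.4907.
Step 4: R = E[R], so z = 0 with no continuity correction.
Step 5: Two-sided p-value via normal approximation = 2*(1 - Phi(|z|)) = 1.000000.
Step 6: alpha = 0.05. fail to reject H0.

R = 6, z = 0.0000, p = 1.000000, fail to reject H0.


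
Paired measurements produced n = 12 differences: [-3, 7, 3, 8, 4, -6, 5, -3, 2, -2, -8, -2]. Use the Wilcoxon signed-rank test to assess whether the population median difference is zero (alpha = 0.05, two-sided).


Step 1: Drop any zero differences (none here) and take |d_i|.
|d| = [3, 7, 3, 8, 4, 6, 5, 3, 2, 2, 8, 2]
Step 2: Midrank |d_i| (ties get averaged ranks).
ranks: |3|->5, |7|->10, |3|->5, |8|->11.5, |4|->7, |6|->9, |5|->8, |3|->5, |2|->2, |2|->2, |8|->11.5, |2|->2
Step 3: Attach original signs; sum ranks with positive sign and with negative sign.
W+ = 10 + 5 + 11.5 + 7 + 8 + 2 = 43.5
W- = 5 + 9 + 5 + 2 + 11.5 + 2 = 34.5
(Check: W+ + W- = 78 should equal n(n+1)/2 = 78.)
Step 4: Test statistic W = min(W+, W-) = 34.5.
Step 5: Ties in |d|, so use the tie-corrected normal approximation.
        E[W] = n(n+1)/4 = 12*13/4 = 39.
        Tie groups: |d|=2 (t=3), |d|=3 (t=3), |d|=8 (t=2); sum(t^3 - t) = 54.
        Var[W] = n(n+1)(2n+1)/24 - sum(t^3-t)/48 = 3900/24 - 54/48 = 161.375.
        z = (W - E[W]) / sqrt(Var[W]) = (34.5 - 39) / 12.7033 = -0.3542.
        Two-sided p = 2*Phi(z) = 0.723161.
Step 6: alpha = 0.05. fail to reject H0.

W+ = 43.5, W- = 34.5, W = min = 34.5, p = 0.723161, fail to reject H0.


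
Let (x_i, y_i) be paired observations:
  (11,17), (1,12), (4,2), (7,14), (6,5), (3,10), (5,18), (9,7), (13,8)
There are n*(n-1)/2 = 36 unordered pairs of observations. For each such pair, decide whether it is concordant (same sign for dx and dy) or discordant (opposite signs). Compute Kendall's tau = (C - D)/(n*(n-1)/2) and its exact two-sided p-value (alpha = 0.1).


Step 1: Enumerate the 36 unordered pairs (i,j) with i<j and classify each by sign(x_j-x_i) * sign(y_j-y_i).
  (1,2):dx=-10,dy=-5->C; (1,3):dx=-7,dy=-15->C; (1,4):dx=-4,dy=-3->C; (1,5):dx=-5,dy=-12->C
  (1,6):dx=-8,dy=-7->C; (1,7):dx=-6,dy=+1->D; (1,8):dx=-2,dy=-10->C; (1,9):dx=+2,dy=-9->D
  (2,3):dx=+3,dy=-10->D; (2,4):dx=+6,dy=+2->C; (2,5):dx=+5,dy=-7->D; (2,6):dx=+2,dy=-2->D
  (2,7):dx=+4,dy=+6->C; (2,8):dx=+8,dy=-5->D; (2,9):dx=+12,dy=-4->D; (3,4):dx=+3,dy=+12->C
  (3,5):dx=+2,dy=+3->C; (3,6):dx=-1,dy=+8->D; (3,7):dx=+1,dy=+16->C; (3,8):dx=+5,dy=+5->C
  (3,9):dx=+9,dy=+6->C; (4,5):dx=-1,dy=-9->C; (4,6):dx=-4,dy=-4->C; (4,7):dx=-2,dy=+4->D
  (4,8):dx=+2,dy=-7->D; (4,9):dx=+6,dy=-6->D; (5,6):dx=-3,dy=+5->D; (5,7):dx=-1,dy=+13->D
  (5,8):dx=+3,dy=+2->C; (5,9):dx=+7,dy=+3->C; (6,7):dx=+2,dy=+8->C; (6,8):dx=+6,dy=-3->D
  (6,9):dx=+10,dy=-2->D; (7,8):dx=+4,dy=-11->D; (7,9):dx=+8,dy=-10->D; (8,9):dx=+4,dy=+1->C
Step 2: C = 19, D = 17, total pairs = 36.
Step 3: tau = (C - D)/(n(n-1)/2) = (19 - 17)/36 = 0.055556.
Step 4: Exact two-sided p-value (enumerate n! = 362880 permutations of y under H0): p = 0.919455.
Step 5: alpha = 0.1. fail to reject H0.

tau_b = 0.0556 (C=19, D=17), p = 0.919455, fail to reject H0.


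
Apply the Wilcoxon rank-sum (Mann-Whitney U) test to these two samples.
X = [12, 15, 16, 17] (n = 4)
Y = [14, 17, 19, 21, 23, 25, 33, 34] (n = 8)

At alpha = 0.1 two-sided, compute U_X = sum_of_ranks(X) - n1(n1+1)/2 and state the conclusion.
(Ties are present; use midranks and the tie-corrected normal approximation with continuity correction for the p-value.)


Step 1: Combine and sort all 12 observations; assign midranks.
sorted (value, group): (12,X), (14,Y), (15,X), (16,X), (17,X), (17,Y), (19,Y), (21,Y), (23,Y), (25,Y), (33,Y), (34,Y)
ranks: 12->1, 14->2, 15->3, 16->4, 17->5.5, 17->5.5, 19->7, 21->8, 23->9, 25->10, 33->11, 34->12
Step 2: Rank sum for X: R1 = 1 + 3 + 4 + 5.5 = 13.5.
Step 3: U_X = R1 - n1(n1+1)/2 = 13.5 - 4*5/2 = 13.5 - 10 = 3.5.
       U_Y = n1*n2 - U_X = 32 - 3.5 = 28.5.
Step 4: Ties are present, so use the tie-corrected normal approximation (with continuity correction) for the p-value.
Step 5: p-value = 0.041184; compare to alpha = 0.1. reject H0.

U_X = 3.5, p = 0.041184, reject H0 at alpha = 0.1.


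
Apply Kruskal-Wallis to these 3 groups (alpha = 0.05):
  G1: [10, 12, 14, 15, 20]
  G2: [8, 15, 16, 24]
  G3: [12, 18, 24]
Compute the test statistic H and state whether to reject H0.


Step 1: Combine all N = 12 observations and assign midranks.
sorted (value, group, rank): (8,G2,1), (10,G1,2), (12,G1,3.5), (12,G3,3.5), (14,G1,5), (15,G1,6.5), (15,G2,6.5), (16,G2,8), (18,G3,9), (20,G1,10), (24,G2,11.5), (24,G3,11.5)
Step 2: Sum ranks within each group.
R_1 = 27 (n_1 = 5)
R_2 = 27 (n_2 = 4)
R_3 = 24 (n_3 = 3)
Step 3: H = 12/(N(N+1)) * sum(R_i^2/n_i) - 3(N+1)
     = 12/(12*13) * (27^2/5 + 27^2/4 + 24^2/3) - 3*13
     = 0.076923 * 520.05 - 39
     = 1.003846.
Step 4: Ties present; correction factor C = 1 - 18/(12^3 - 12) = 0.989510. Corrected H = 1.003846 / 0.989510 = 1.014488.
Step 5: Under H0, H ~ chi^2(2); p-value = 0.602153.
Step 6: alpha = 0.05. fail to reject H0.

H = 1.0145, df = 2, p = 0.602153, fail to reject H0.


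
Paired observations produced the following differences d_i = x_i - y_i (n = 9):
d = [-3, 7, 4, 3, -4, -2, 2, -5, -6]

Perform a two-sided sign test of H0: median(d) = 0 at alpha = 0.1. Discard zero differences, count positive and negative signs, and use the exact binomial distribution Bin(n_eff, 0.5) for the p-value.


Step 1: Discard zero differences. Original n = 9; n_eff = number of nonzero differences = 9.
Nonzero differences (with sign): -3, +7, +4, +3, -4, -2, +2, -5, -6
Step 2: Count signs: positive = 4, negative = 5.
Step 3: Under H0: P(positive) = 0.5, so the number of positives S ~ Bin(9, 0.5).
Step 4: Two-sided exact p-value = sum of Bin(9,0.5) probabilities at or below the observed probability = 1.000000.
Step 5: alpha = 0.1. fail to reject H0.

n_eff = 9, pos = 4, neg = 5, p = 1.000000, fail to reject H0.


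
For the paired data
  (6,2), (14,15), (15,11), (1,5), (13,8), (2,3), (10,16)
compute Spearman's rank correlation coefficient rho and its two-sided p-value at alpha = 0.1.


Step 1: Rank x and y separately (midranks; no ties here).
rank(x): 6->3, 14->6, 15->7, 1->1, 13->5, 2->2, 10->4
rank(y): 2->1, 15->6, 11->5, 5->3, 8->4, 3->2, 16->7
Step 2: d_i = R_x(i) - R_y(i); compute d_i^2.
  (3-1)^2=4, (6-6)^2=0, (7-5)^2=4, (1-3)^2=4, (5-4)^2=1, (2-2)^2=0, (4-7)^2=9
sum(d^2) = 22.
Step 3: rho = 1 - 6*22 / (7*(7^2 - 1)) = 1 - 132/336 = 0.607143.
Step 4: Under H0, t = rho * sqrt((n-2)/(1-rho^2)) = 1.7086 ~ t(5).
Step 5: Two-sided p-value from the t-distribution with 5 df = 0.148231.
Step 6: alpha = 0.1. fail to reject H0.

rho = 0.6071, p = 0.148231, fail to reject H0 at alpha = 0.1.


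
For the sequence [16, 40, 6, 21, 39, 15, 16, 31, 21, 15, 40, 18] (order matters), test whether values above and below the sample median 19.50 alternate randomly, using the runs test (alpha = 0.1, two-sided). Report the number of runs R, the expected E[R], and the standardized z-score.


Step 1: Compute median = 19.50; label A = above, B = below.
Labels in order: BABAABBAABAB  (n_A = 6, n_B = 6)
Step 2: Count runs R = 9.
Step 3: Under H0 (random ordering), E[R] = 2*n_A*n_B/(n_A+n_B) + 1 = 2*6*6/12 + 1 = 7.0000.
        Var[R] = 2*n_A*n_B*(2*n_A*n_B - n_A - n_B) / ((n_A+n_B)^2 * (n_A+n_B-1)) = 4320/1584 = 2.7273.
        SD[R] = 1.6514.
Step 4: Continuity-corrected z = (R - 0.5 - E[R]) / SD[R] = (9 - 0.5 - 7.0000) / 1.6514 = 0.9083.
Step 5: Two-sided p-value via normal approximation = 2*(1 - Phi(|z|)) = 0.363722.
Step 6: alpha = 0.1. fail to reject H0.

R = 9, z = 0.9083, p = 0.363722, fail to reject H0.


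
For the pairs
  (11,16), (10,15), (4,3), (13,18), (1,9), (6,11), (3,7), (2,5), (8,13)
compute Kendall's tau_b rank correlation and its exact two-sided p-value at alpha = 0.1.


Step 1: Enumerate the 36 unordered pairs (i,j) with i<j and classify each by sign(x_j-x_i) * sign(y_j-y_i).
  (1,2):dx=-1,dy=-1->C; (1,3):dx=-7,dy=-13->C; (1,4):dx=+2,dy=+2->C; (1,5):dx=-10,dy=-7->C
  (1,6):dx=-5,dy=-5->C; (1,7):dx=-8,dy=-9->C; (1,8):dx=-9,dy=-11->C; (1,9):dx=-3,dy=-3->C
  (2,3):dx=-6,dy=-12->C; (2,4):dx=+3,dy=+3->C; (2,5):dx=-9,dy=-6->C; (2,6):dx=-4,dy=-4->C
  (2,7):dx=-7,dy=-8->C; (2,8):dx=-8,dy=-10->C; (2,9):dx=-2,dy=-2->C; (3,4):dx=+9,dy=+15->C
  (3,5):dx=-3,dy=+6->D; (3,6):dx=+2,dy=+8->C; (3,7):dx=-1,dy=+4->D; (3,8):dx=-2,dy=+2->D
  (3,9):dx=+4,dy=+10->C; (4,5):dx=-12,dy=-9->C; (4,6):dx=-7,dy=-7->C; (4,7):dx=-10,dy=-11->C
  (4,8):dx=-11,dy=-13->C; (4,9):dx=-5,dy=-5->C; (5,6):dx=+5,dy=+2->C; (5,7):dx=+2,dy=-2->D
  (5,8):dx=+1,dy=-4->D; (5,9):dx=+7,dy=+4->C; (6,7):dx=-3,dy=-4->C; (6,8):dx=-4,dy=-6->C
  (6,9):dx=+2,dy=+2->C; (7,8):dx=-1,dy=-2->C; (7,9):dx=+5,dy=+6->C; (8,9):dx=+6,dy=+8->C
Step 2: C = 31, D = 5, total pairs = 36.
Step 3: tau = (C - D)/(n(n-1)/2) = (31 - 5)/36 = 0.722222.
Step 4: Exact two-sided p-value (enumerate n! = 362880 permutations of y under H0): p = 0.005886.
Step 5: alpha = 0.1. reject H0.

tau_b = 0.7222 (C=31, D=5), p = 0.005886, reject H0.


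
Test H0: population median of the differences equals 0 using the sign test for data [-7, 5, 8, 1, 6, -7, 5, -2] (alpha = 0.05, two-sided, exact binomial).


Step 1: Discard zero differences. Original n = 8; n_eff = number of nonzero differences = 8.
Nonzero differences (with sign): -7, +5, +8, +1, +6, -7, +5, -2
Step 2: Count signs: positive = 5, negative = 3.
Step 3: Under H0: P(positive) = 0.5, so the number of positives S ~ Bin(8, 0.5).
Step 4: Two-sided exact p-value = sum of Bin(8,0.5) probabilities at or below the observed probability = 0.726562.
Step 5: alpha = 0.05. fail to reject H0.

n_eff = 8, pos = 5, neg = 3, p = 0.726562, fail to reject H0.


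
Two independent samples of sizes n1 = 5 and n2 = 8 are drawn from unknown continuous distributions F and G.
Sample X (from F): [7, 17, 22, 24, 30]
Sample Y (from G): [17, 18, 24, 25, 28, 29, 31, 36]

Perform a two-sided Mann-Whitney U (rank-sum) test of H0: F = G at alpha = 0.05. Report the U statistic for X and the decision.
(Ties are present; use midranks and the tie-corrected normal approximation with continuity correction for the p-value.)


Step 1: Combine and sort all 13 observations; assign midranks.
sorted (value, group): (7,X), (17,X), (17,Y), (18,Y), (22,X), (24,X), (24,Y), (25,Y), (28,Y), (29,Y), (30,X), (31,Y), (36,Y)
ranks: 7->1, 17->2.5, 17->2.5, 18->4, 22->5, 24->6.5, 24->6.5, 25->8, 28->9, 29->10, 30->11, 31->12, 36->13
Step 2: Rank sum for X: R1 = 1 + 2.5 + 5 + 6.5 + 11 = 26.
Step 3: U_X = R1 - n1(n1+1)/2 = 26 - 5*6/2 = 26 - 15 = 11.
       U_Y = n1*n2 - U_X = 40 - 11 = 29.
Step 4: Ties are present, so use the tie-corrected normal approximation (with continuity correction) for the p-value.
Step 5: p-value = 0.212139; compare to alpha = 0.05. fail to reject H0.

U_X = 11, p = 0.212139, fail to reject H0 at alpha = 0.05.


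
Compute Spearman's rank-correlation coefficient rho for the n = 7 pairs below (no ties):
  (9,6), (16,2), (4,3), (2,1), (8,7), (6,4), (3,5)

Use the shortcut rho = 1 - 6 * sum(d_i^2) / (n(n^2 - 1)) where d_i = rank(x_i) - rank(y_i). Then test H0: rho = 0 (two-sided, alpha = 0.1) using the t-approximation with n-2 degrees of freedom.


Step 1: Rank x and y separately (midranks; no ties here).
rank(x): 9->6, 16->7, 4->3, 2->1, 8->5, 6->4, 3->2
rank(y): 6->6, 2->2, 3->3, 1->1, 7->7, 4->4, 5->5
Step 2: d_i = R_x(i) - R_y(i); compute d_i^2.
  (6-6)^2=0, (7-2)^2=25, (3-3)^2=0, (1-1)^2=0, (5-7)^2=4, (4-4)^2=0, (2-5)^2=9
sum(d^2) = 38.
Step 3: rho = 1 - 6*38 / (7*(7^2 - 1)) = 1 - 228/336 = 0.321429.
Step 4: Under H0, t = rho * sqrt((n-2)/(1-rho^2)) = 0.7590 ~ t(5).
Step 5: Two-sided p-value from the t-distribution with 5 df = 0.482072.
Step 6: alpha = 0.1. fail to reject H0.

rho = 0.3214, p = 0.482072, fail to reject H0 at alpha = 0.1.


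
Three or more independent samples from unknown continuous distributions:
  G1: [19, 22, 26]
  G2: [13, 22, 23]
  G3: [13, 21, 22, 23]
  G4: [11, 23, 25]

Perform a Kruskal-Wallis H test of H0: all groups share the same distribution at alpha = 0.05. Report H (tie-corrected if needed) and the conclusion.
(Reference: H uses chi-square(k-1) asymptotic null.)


Step 1: Combine all N = 13 observations and assign midranks.
sorted (value, group, rank): (11,G4,1), (13,G2,2.5), (13,G3,2.5), (19,G1,4), (21,G3,5), (22,G1,7), (22,G2,7), (22,G3,7), (23,G2,10), (23,G3,10), (23,G4,10), (25,G4,12), (26,G1,13)
Step 2: Sum ranks within each group.
R_1 = 24 (n_1 = 3)
R_2 = 19.5 (n_2 = 3)
R_3 = 24.5 (n_3 = 4)
R_4 = 23 (n_4 = 3)
Step 3: H = 12/(N(N+1)) * sum(R_i^2/n_i) - 3(N+1)
     = 12/(13*14) * (24^2/3 + 19.5^2/3 + 24.5^2/4 + 23^2/3) - 3*14
     = 0.065934 * 645.146 - 42
     = 0.537088.
Step 4: Ties present; correction factor C = 1 - 54/(13^3 - 13) = 0.975275. Corrected H = 0.537088 / 0.975275 = 0.550704.
Step 5: Under H0, H ~ chi^2(3); p-value = 0.907619.
Step 6: alpha = 0.05. fail to reject H0.

H = 0.5507, df = 3, p = 0.907619, fail to reject H0.


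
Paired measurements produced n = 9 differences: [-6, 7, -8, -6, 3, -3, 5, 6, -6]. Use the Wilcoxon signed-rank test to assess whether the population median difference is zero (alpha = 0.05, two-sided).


Step 1: Drop any zero differences (none here) and take |d_i|.
|d| = [6, 7, 8, 6, 3, 3, 5, 6, 6]
Step 2: Midrank |d_i| (ties get averaged ranks).
ranks: |6|->5.5, |7|->8, |8|->9, |6|->5.5, |3|->1.5, |3|->1.5, |5|->3, |6|->5.5, |6|->5.5
Step 3: Attach original signs; sum ranks with positive sign and with negative sign.
W+ = 8 + 1.5 + 3 + 5.5 = 18
W- = 5.5 + 9 + 5.5 + 1.5 + 5.5 = 27
(Check: W+ + W- = 45 should equal n(n+1)/2 = 45.)
Step 4: Test statistic W = min(W+, W-) = 18.
Step 5: Ties in |d|, so use the tie-corrected normal approximation.
        E[W] = n(n+1)/4 = 9*10/4 = 22.5.
        Tie groups: |d|=3 (t=2), |d|=6 (t=4); sum(t^3 - t) = 66.
        Var[W] = n(n+1)(2n+1)/24 - sum(t^3-t)/48 = 1710/24 - 66/48 = 69.875.
        z = (W - E[W]) / sqrt(Var[W]) = (18 - 22.5) / 8.3591 = -0.5383.
        Two-sided p = 2*Phi(z) = 0.590347.
Step 6: alpha = 0.05. fail to reject H0.

W+ = 18, W- = 27, W = min = 18, p = 0.590347, fail to reject H0.


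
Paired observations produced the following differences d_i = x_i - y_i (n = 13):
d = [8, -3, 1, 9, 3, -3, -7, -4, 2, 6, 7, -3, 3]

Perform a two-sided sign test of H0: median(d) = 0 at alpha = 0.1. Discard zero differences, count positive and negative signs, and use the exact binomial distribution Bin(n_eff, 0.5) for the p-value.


Step 1: Discard zero differences. Original n = 13; n_eff = number of nonzero differences = 13.
Nonzero differences (with sign): +8, -3, +1, +9, +3, -3, -7, -4, +2, +6, +7, -3, +3
Step 2: Count signs: positive = 8, negative = 5.
Step 3: Under H0: P(positive) = 0.5, so the number of positives S ~ Bin(13, 0.5).
Step 4: Two-sided exact p-value = sum of Bin(13,0.5) probabilities at or below the observed probability = 0.581055.
Step 5: alpha = 0.1. fail to reject H0.

n_eff = 13, pos = 8, neg = 5, p = 0.581055, fail to reject H0.


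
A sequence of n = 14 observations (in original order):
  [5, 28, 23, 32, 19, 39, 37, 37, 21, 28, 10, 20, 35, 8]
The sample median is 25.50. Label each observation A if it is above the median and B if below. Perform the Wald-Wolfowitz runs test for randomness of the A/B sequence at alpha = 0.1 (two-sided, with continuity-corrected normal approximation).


Step 1: Compute median = 25.50; label A = above, B = below.
Labels in order: BABABAAABABBAB  (n_A = 7, n_B = 7)
Step 2: Count runs R = 11.
Step 3: Under H0 (random ordering), E[R] = 2*n_A*n_B/(n_A+n_B) + 1 = 2*7*7/14 + 1 = 8.0000.
        Var[R] = 2*n_A*n_B*(2*n_A*n_B - n_A - n_B) / ((n_A+n_B)^2 * (n_A+n_B-1)) = 8232/2548 = 3.2308.
        SD[R] = 1.7974.
Step 4: Continuity-corrected z = (R - 0.5 - E[R]) / SD[R] = (11 - 0.5 - 8.0000) / 1.7974 = 1.3909.
Step 5: Two-sided p-value via normal approximation = 2*(1 - Phi(|z|)) = 0.164264.
Step 6: alpha = 0.1. fail to reject H0.

R = 11, z = 1.3909, p = 0.164264, fail to reject H0.


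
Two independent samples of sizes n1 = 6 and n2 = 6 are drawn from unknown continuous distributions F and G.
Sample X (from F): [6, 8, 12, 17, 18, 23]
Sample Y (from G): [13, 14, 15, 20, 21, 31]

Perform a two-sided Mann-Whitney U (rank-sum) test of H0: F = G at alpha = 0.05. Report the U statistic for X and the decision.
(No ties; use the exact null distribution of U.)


Step 1: Combine and sort all 12 observations; assign midranks.
sorted (value, group): (6,X), (8,X), (12,X), (13,Y), (14,Y), (15,Y), (17,X), (18,X), (20,Y), (21,Y), (23,X), (31,Y)
ranks: 6->1, 8->2, 12->3, 13->4, 14->5, 15->6, 17->7, 18->8, 20->9, 21->10, 23->11, 31->12
Step 2: Rank sum for X: R1 = 1 + 2 + 3 + 7 + 8 + 11 = 32.
Step 3: U_X = R1 - n1(n1+1)/2 = 32 - 6*7/2 = 32 - 21 = 11.
       U_Y = n1*n2 - U_X = 36 - 11 = 25.
Step 4: No ties, so the exact null distribution of U (based on enumerating the C(12,6) = 924 equally likely rank assignments) gives the two-sided p-value.
Step 5: p-value = 0.309524; compare to alpha = 0.05. fail to reject H0.

U_X = 11, p = 0.309524, fail to reject H0 at alpha = 0.05.


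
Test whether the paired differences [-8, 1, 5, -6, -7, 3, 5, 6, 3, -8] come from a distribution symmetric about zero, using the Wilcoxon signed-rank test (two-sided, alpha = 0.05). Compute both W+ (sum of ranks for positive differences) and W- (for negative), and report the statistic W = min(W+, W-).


Step 1: Drop any zero differences (none here) and take |d_i|.
|d| = [8, 1, 5, 6, 7, 3, 5, 6, 3, 8]
Step 2: Midrank |d_i| (ties get averaged ranks).
ranks: |8|->9.5, |1|->1, |5|->4.5, |6|->6.5, |7|->8, |3|->2.5, |5|->4.5, |6|->6.5, |3|->2.5, |8|->9.5
Step 3: Attach original signs; sum ranks with positive sign and with negative sign.
W+ = 1 + 4.5 + 2.5 + 4.5 + 6.5 + 2.5 = 21.5
W- = 9.5 + 6.5 + 8 + 9.5 = 33.5
(Check: W+ + W- = 55 should equal n(n+1)/2 = 55.)
Step 4: Test statistic W = min(W+, W-) = 21.5.
Step 5: Ties in |d|, so use the tie-corrected normal approximation.
        E[W] = n(n+1)/4 = 10*11/4 = 27.5.
        Tie groups: |d|=3 (t=2), |d|=5 (t=2), |d|=6 (t=2), |d|=8 (t=2); sum(t^3 - t) = 24.
        Var[W] = n(n+1)(2n+1)/24 - sum(t^3-t)/48 = 2310/24 - 24/48 = 95.75.
        z = (W - E[W]) / sqrt(Var[W]) = (21.5 - 27.5) / 9.7852 = -0.6132.
        Two-sided p = 2*Phi(z) = 0.539763.
Step 6: alpha = 0.05. fail to reject H0.

W+ = 21.5, W- = 33.5, W = min = 21.5, p = 0.539763, fail to reject H0.


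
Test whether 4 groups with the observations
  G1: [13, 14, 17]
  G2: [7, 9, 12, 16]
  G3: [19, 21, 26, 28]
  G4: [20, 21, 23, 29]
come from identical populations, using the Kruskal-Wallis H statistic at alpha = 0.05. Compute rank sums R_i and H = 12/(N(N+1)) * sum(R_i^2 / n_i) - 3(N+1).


Step 1: Combine all N = 15 observations and assign midranks.
sorted (value, group, rank): (7,G2,1), (9,G2,2), (12,G2,3), (13,G1,4), (14,G1,5), (16,G2,6), (17,G1,7), (19,G3,8), (20,G4,9), (21,G3,10.5), (21,G4,10.5), (23,G4,12), (26,G3,13), (28,G3,14), (29,G4,15)
Step 2: Sum ranks within each group.
R_1 = 16 (n_1 = 3)
R_2 = 12 (n_2 = 4)
R_3 = 45.5 (n_3 = 4)
R_4 = 46.5 (n_4 = 4)
Step 3: H = 12/(N(N+1)) * sum(R_i^2/n_i) - 3(N+1)
     = 12/(15*16) * (16^2/3 + 12^2/4 + 45.5^2/4 + 46.5^2/4) - 3*16
     = 0.050000 * 1179.46 - 48
     = 10.972917.
Step 4: Ties present; correction factor C = 1 - 6/(15^3 - 15) = 0.998214. Corrected H = 10.972917 / 0.998214 = 10.992546.
Step 5: Under H0, H ~ chi^2(3); p-value = 0.011766.
Step 6: alpha = 0.05. reject H0.

H = 10.9925, df = 3, p = 0.011766, reject H0.


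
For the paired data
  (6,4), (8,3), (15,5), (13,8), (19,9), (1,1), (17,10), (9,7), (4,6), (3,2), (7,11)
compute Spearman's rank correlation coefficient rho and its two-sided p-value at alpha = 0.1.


Step 1: Rank x and y separately (midranks; no ties here).
rank(x): 6->4, 8->6, 15->9, 13->8, 19->11, 1->1, 17->10, 9->7, 4->3, 3->2, 7->5
rank(y): 4->4, 3->3, 5->5, 8->8, 9->9, 1->1, 10->10, 7->7, 6->6, 2->2, 11->11
Step 2: d_i = R_x(i) - R_y(i); compute d_i^2.
  (4-4)^2=0, (6-3)^2=9, (9-5)^2=16, (8-8)^2=0, (11-9)^2=4, (1-1)^2=0, (10-10)^2=0, (7-7)^2=0, (3-6)^2=9, (2-2)^2=0, (5-11)^2=36
sum(d^2) = 74.
Step 3: rho = 1 - 6*74 / (11*(11^2 - 1)) = 1 - 444/1320 = 0.663636.
Step 4: Under H0, t = rho * sqrt((n-2)/(1-rho^2)) = 2.6614 ~ t(9).
Step 5: Two-sided p-value from the t-distribution with 9 df = 0.025984.
Step 6: alpha = 0.1. reject H0.

rho = 0.6636, p = 0.025984, reject H0 at alpha = 0.1.


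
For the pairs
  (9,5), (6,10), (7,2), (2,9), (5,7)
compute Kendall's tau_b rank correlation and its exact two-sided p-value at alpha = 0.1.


Step 1: Enumerate the 10 unordered pairs (i,j) with i<j and classify each by sign(x_j-x_i) * sign(y_j-y_i).
  (1,2):dx=-3,dy=+5->D; (1,3):dx=-2,dy=-3->C; (1,4):dx=-7,dy=+4->D; (1,5):dx=-4,dy=+2->D
  (2,3):dx=+1,dy=-8->D; (2,4):dx=-4,dy=-1->C; (2,5):dx=-1,dy=-3->C; (3,4):dx=-5,dy=+7->D
  (3,5):dx=-2,dy=+5->D; (4,5):dx=+3,dy=-2->D
Step 2: C = 3, D = 7, total pairs = 10.
Step 3: tau = (C - D)/(n(n-1)/2) = (3 - 7)/10 = -0.400000.
Step 4: Exact two-sided p-value (enumerate n! = 120 permutations of y under H0): p = 0.483333.
Step 5: alpha = 0.1. fail to reject H0.

tau_b = -0.4000 (C=3, D=7), p = 0.483333, fail to reject H0.


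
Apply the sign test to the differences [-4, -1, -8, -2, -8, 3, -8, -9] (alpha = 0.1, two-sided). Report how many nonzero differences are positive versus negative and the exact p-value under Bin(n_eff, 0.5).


Step 1: Discard zero differences. Original n = 8; n_eff = number of nonzero differences = 8.
Nonzero differences (with sign): -4, -1, -8, -2, -8, +3, -8, -9
Step 2: Count signs: positive = 1, negative = 7.
Step 3: Under H0: P(positive) = 0.5, so the number of positives S ~ Bin(8, 0.5).
Step 4: Two-sided exact p-value = sum of Bin(8,0.5) probabilities at or below the observed probability = 0.070312.
Step 5: alpha = 0.1. reject H0.

n_eff = 8, pos = 1, neg = 7, p = 0.070312, reject H0.


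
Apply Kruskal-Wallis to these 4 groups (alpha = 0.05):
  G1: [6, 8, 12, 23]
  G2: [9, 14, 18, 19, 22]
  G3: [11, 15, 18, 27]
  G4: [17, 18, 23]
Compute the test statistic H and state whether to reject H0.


Step 1: Combine all N = 16 observations and assign midranks.
sorted (value, group, rank): (6,G1,1), (8,G1,2), (9,G2,3), (11,G3,4), (12,G1,5), (14,G2,6), (15,G3,7), (17,G4,8), (18,G2,10), (18,G3,10), (18,G4,10), (19,G2,12), (22,G2,13), (23,G1,14.5), (23,G4,14.5), (27,G3,16)
Step 2: Sum ranks within each group.
R_1 = 22.5 (n_1 = 4)
R_2 = 44 (n_2 = 5)
R_3 = 37 (n_3 = 4)
R_4 = 32.5 (n_4 = 3)
Step 3: H = 12/(N(N+1)) * sum(R_i^2/n_i) - 3(N+1)
     = 12/(16*17) * (22.5^2/4 + 44^2/5 + 37^2/4 + 32.5^2/3) - 3*17
     = 0.044118 * 1208.1 - 51
     = 2.298346.
Step 4: Ties present; correction factor C = 1 - 30/(16^3 - 16) = 0.992647. Corrected H = 2.298346 / 0.992647 = 2.315370.
Step 5: Under H0, H ~ chi^2(3); p-value = 0.509583.
Step 6: alpha = 0.05. fail to reject H0.

H = 2.3154, df = 3, p = 0.509583, fail to reject H0.


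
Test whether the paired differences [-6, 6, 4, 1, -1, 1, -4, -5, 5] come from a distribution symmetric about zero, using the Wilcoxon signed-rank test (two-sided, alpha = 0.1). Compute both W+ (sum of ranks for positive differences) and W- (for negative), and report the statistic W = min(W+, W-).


Step 1: Drop any zero differences (none here) and take |d_i|.
|d| = [6, 6, 4, 1, 1, 1, 4, 5, 5]
Step 2: Midrank |d_i| (ties get averaged ranks).
ranks: |6|->8.5, |6|->8.5, |4|->4.5, |1|->2, |1|->2, |1|->2, |4|->4.5, |5|->6.5, |5|->6.5
Step 3: Attach original signs; sum ranks with positive sign and with negative sign.
W+ = 8.5 + 4.5 + 2 + 2 + 6.5 = 23.5
W- = 8.5 + 2 + 4.5 + 6.5 = 21.5
(Check: W+ + W- = 45 should equal n(n+1)/2 = 45.)
Step 4: Test statistic W = min(W+, W-) = 21.5.
Step 5: Ties in |d|, so use the tie-corrected normal approximation.
        E[W] = n(n+1)/4 = 9*10/4 = 22.5.
        Tie groups: |d|=1 (t=3), |d|=4 (t=2), |d|=5 (t=2), |d|=6 (t=2); sum(t^3 - t) = 42.
        Var[W] = n(n+1)(2n+1)/24 - sum(t^3-t)/48 = 1710/24 - 42/48 = 70.375.
        z = (W - E[W]) / sqrt(Var[W]) = (21.5 - 22.5) / 8.3890 = -0.1192.
        Two-sided p = 2*Phi(z) = 0.905114.
Step 6: alpha = 0.1. fail to reject H0.

W+ = 23.5, W- = 21.5, W = min = 21.5, p = 0.905114, fail to reject H0.


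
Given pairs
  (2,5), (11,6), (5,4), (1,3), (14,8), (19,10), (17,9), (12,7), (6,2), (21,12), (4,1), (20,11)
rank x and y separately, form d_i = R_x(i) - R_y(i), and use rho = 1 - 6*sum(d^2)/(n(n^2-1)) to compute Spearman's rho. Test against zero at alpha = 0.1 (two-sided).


Step 1: Rank x and y separately (midranks; no ties here).
rank(x): 2->2, 11->6, 5->4, 1->1, 14->8, 19->10, 17->9, 12->7, 6->5, 21->12, 4->3, 20->11
rank(y): 5->5, 6->6, 4->4, 3->3, 8->8, 10->10, 9->9, 7->7, 2->2, 12->12, 1->1, 11->11
Step 2: d_i = R_x(i) - R_y(i); compute d_i^2.
  (2-5)^2=9, (6-6)^2=0, (4-4)^2=0, (1-3)^2=4, (8-8)^2=0, (10-10)^2=0, (9-9)^2=0, (7-7)^2=0, (5-2)^2=9, (12-12)^2=0, (3-1)^2=4, (11-11)^2=0
sum(d^2) = 26.
Step 3: rho = 1 - 6*26 / (12*(12^2 - 1)) = 1 - 156/1716 = 0.909091.
Step 4: Under H0, t = rho * sqrt((n-2)/(1-rho^2)) = 6.9007 ~ t(10).
Step 5: Two-sided p-value from the t-distribution with 10 df = 0.000042.
Step 6: alpha = 0.1. reject H0.

rho = 0.9091, p = 0.000042, reject H0 at alpha = 0.1.


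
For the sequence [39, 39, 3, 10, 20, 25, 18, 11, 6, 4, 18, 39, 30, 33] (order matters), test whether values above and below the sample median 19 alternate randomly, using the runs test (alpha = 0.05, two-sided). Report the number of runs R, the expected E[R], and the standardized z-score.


Step 1: Compute median = 19; label A = above, B = below.
Labels in order: AABBAABBBBBAAA  (n_A = 7, n_B = 7)
Step 2: Count runs R = 5.
Step 3: Under H0 (random ordering), E[R] = 2*n_A*n_B/(n_A+n_B) + 1 = 2*7*7/14 + 1 = 8.0000.
        Var[R] = 2*n_A*n_B*(2*n_A*n_B - n_A - n_B) / ((n_A+n_B)^2 * (n_A+n_B-1)) = 8232/2548 = 3.2308.
        SD[R] = 1.7974.
Step 4: Continuity-corrected z = (R + 0.5 - E[R]) / SD[R] = (5 + 0.5 - 8.0000) / 1.7974 = -1.3909.
Step 5: Two-sided p-value via normal approximation = 2*(1 - Phi(|z|)) = 0.164264.
Step 6: alpha = 0.05. fail to reject H0.

R = 5, z = -1.3909, p = 0.164264, fail to reject H0.


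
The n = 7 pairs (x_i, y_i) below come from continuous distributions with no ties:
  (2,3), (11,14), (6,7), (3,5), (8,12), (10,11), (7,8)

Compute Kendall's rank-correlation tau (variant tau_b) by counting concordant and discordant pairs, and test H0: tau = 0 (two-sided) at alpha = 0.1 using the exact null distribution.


Step 1: Enumerate the 21 unordered pairs (i,j) with i<j and classify each by sign(x_j-x_i) * sign(y_j-y_i).
  (1,2):dx=+9,dy=+11->C; (1,3):dx=+4,dy=+4->C; (1,4):dx=+1,dy=+2->C; (1,5):dx=+6,dy=+9->C
  (1,6):dx=+8,dy=+8->C; (1,7):dx=+5,dy=+5->C; (2,3):dx=-5,dy=-7->C; (2,4):dx=-8,dy=-9->C
  (2,5):dx=-3,dy=-2->C; (2,6):dx=-1,dy=-3->C; (2,7):dx=-4,dy=-6->C; (3,4):dx=-3,dy=-2->C
  (3,5):dx=+2,dy=+5->C; (3,6):dx=+4,dy=+4->C; (3,7):dx=+1,dy=+1->C; (4,5):dx=+5,dy=+7->C
  (4,6):dx=+7,dy=+6->C; (4,7):dx=+4,dy=+3->C; (5,6):dx=+2,dy=-1->D; (5,7):dx=-1,dy=-4->C
  (6,7):dx=-3,dy=-3->C
Step 2: C = 20, D = 1, total pairs = 21.
Step 3: tau = (C - D)/(n(n-1)/2) = (20 - 1)/21 = 0.904762.
Step 4: Exact two-sided p-value (enumerate n! = 5040 permutations of y under H0): p = 0.002778.
Step 5: alpha = 0.1. reject H0.

tau_b = 0.9048 (C=20, D=1), p = 0.002778, reject H0.


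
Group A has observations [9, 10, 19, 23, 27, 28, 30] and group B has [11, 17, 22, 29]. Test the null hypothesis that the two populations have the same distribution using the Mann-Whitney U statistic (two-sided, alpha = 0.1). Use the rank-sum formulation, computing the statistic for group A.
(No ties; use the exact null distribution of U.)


Step 1: Combine and sort all 11 observations; assign midranks.
sorted (value, group): (9,X), (10,X), (11,Y), (17,Y), (19,X), (22,Y), (23,X), (27,X), (28,X), (29,Y), (30,X)
ranks: 9->1, 10->2, 11->3, 17->4, 19->5, 22->6, 23->7, 27->8, 28->9, 29->10, 30->11
Step 2: Rank sum for X: R1 = 1 + 2 + 5 + 7 + 8 + 9 + 11 = 43.
Step 3: U_X = R1 - n1(n1+1)/2 = 43 - 7*8/2 = 43 - 28 = 15.
       U_Y = n1*n2 - U_X = 28 - 15 = 13.
Step 4: No ties, so the exact null distribution of U (based on enumerating the C(11,7) = 330 equally likely rank assignments) gives the two-sided p-value.
Step 5: p-value = 0.927273; compare to alpha = 0.1. fail to reject H0.

U_X = 15, p = 0.927273, fail to reject H0 at alpha = 0.1.


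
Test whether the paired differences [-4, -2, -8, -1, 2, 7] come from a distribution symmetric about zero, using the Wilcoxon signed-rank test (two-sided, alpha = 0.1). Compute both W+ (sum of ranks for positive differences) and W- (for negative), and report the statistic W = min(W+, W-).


Step 1: Drop any zero differences (none here) and take |d_i|.
|d| = [4, 2, 8, 1, 2, 7]
Step 2: Midrank |d_i| (ties get averaged ranks).
ranks: |4|->4, |2|->2.5, |8|->6, |1|->1, |2|->2.5, |7|->5
Step 3: Attach original signs; sum ranks with positive sign and with negative sign.
W+ = 2.5 + 5 = 7.5
W- = 4 + 2.5 + 6 + 1 = 13.5
(Check: W+ + W- = 21 should equal n(n+1)/2 = 21.)
Step 4: Test statistic W = min(W+, W-) = 7.5.
Step 5: Ties in |d|, so use the tie-corrected normal approximation.
        E[W] = n(n+1)/4 = 6*7/4 = 10.5.
        Tie groups: |d|=2 (t=2); sum(t^3 - t) = 6.
        Var[W] = n(n+1)(2n+1)/24 - sum(t^3-t)/48 = 546/24 - 6/48 = 22.625.
        z = (W - E[W]) / sqrt(Var[W]) = (7.5 - 10.5) / 4.7566 = -0.6307.
        Two-sided p = 2*Phi(z) = 0.528233.
Step 6: alpha = 0.1. fail to reject H0.

W+ = 7.5, W- = 13.5, W = min = 7.5, p = 0.528233, fail to reject H0.


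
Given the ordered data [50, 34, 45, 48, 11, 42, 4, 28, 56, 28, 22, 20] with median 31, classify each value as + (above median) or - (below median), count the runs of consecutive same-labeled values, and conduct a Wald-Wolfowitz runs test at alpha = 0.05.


Step 1: Compute median = 31; label A = above, B = below.
Labels in order: AAAABABBABBB  (n_A = 6, n_B = 6)
Step 2: Count runs R = 6.
Step 3: Under H0 (random ordering), E[R] = 2*n_A*n_B/(n_A+n_B) + 1 = 2*6*6/12 + 1 = 7.0000.
        Var[R] = 2*n_A*n_B*(2*n_A*n_B - n_A - n_B) / ((n_A+n_B)^2 * (n_A+n_B-1)) = 4320/1584 = 2.7273.
        SD[R] = 1.6514.
Step 4: Continuity-corrected z = (R + 0.5 - E[R]) / SD[R] = (6 + 0.5 - 7.0000) / 1.6514 = -0.3028.
Step 5: Two-sided p-value via normal approximation = 2*(1 - Phi(|z|)) = 0.762069.
Step 6: alpha = 0.05. fail to reject H0.

R = 6, z = -0.3028, p = 0.762069, fail to reject H0.


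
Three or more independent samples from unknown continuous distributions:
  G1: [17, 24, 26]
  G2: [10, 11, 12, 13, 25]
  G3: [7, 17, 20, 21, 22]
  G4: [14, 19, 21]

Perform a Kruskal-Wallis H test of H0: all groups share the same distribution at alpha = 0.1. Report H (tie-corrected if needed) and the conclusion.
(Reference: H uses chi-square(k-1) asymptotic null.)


Step 1: Combine all N = 16 observations and assign midranks.
sorted (value, group, rank): (7,G3,1), (10,G2,2), (11,G2,3), (12,G2,4), (13,G2,5), (14,G4,6), (17,G1,7.5), (17,G3,7.5), (19,G4,9), (20,G3,10), (21,G3,11.5), (21,G4,11.5), (22,G3,13), (24,G1,14), (25,G2,15), (26,G1,16)
Step 2: Sum ranks within each group.
R_1 = 37.5 (n_1 = 3)
R_2 = 29 (n_2 = 5)
R_3 = 43 (n_3 = 5)
R_4 = 26.5 (n_4 = 3)
Step 3: H = 12/(N(N+1)) * sum(R_i^2/n_i) - 3(N+1)
     = 12/(16*17) * (37.5^2/3 + 29^2/5 + 43^2/5 + 26.5^2/3) - 3*17
     = 0.044118 * 1240.83 - 51
     = 3.742647.
Step 4: Ties present; correction factor C = 1 - 12/(16^3 - 16) = 0.997059. Corrected H = 3.742647 / 0.997059 = 3.753687.
Step 5: Under H0, H ~ chi^2(3); p-value = 0.289319.
Step 6: alpha = 0.1. fail to reject H0.

H = 3.7537, df = 3, p = 0.289319, fail to reject H0.


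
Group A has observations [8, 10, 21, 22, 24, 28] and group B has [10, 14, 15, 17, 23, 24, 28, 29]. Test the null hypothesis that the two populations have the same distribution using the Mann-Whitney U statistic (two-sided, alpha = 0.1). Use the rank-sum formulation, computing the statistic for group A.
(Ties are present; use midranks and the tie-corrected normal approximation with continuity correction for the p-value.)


Step 1: Combine and sort all 14 observations; assign midranks.
sorted (value, group): (8,X), (10,X), (10,Y), (14,Y), (15,Y), (17,Y), (21,X), (22,X), (23,Y), (24,X), (24,Y), (28,X), (28,Y), (29,Y)
ranks: 8->1, 10->2.5, 10->2.5, 14->4, 15->5, 17->6, 21->7, 22->8, 23->9, 24->10.5, 24->10.5, 28->12.5, 28->12.5, 29->14
Step 2: Rank sum for X: R1 = 1 + 2.5 + 7 + 8 + 10.5 + 12.5 = 41.5.
Step 3: U_X = R1 - n1(n1+1)/2 = 41.5 - 6*7/2 = 41.5 - 21 = 20.5.
       U_Y = n1*n2 - U_X = 48 - 20.5 = 27.5.
Step 4: Ties are present, so use the tie-corrected normal approximation (with continuity correction) for the p-value.
Step 5: p-value = 0.697586; compare to alpha = 0.1. fail to reject H0.

U_X = 20.5, p = 0.697586, fail to reject H0 at alpha = 0.1.


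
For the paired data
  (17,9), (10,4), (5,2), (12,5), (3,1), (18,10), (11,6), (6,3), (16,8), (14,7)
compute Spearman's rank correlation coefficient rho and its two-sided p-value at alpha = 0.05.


Step 1: Rank x and y separately (midranks; no ties here).
rank(x): 17->9, 10->4, 5->2, 12->6, 3->1, 18->10, 11->5, 6->3, 16->8, 14->7
rank(y): 9->9, 4->4, 2->2, 5->5, 1->1, 10->10, 6->6, 3->3, 8->8, 7->7
Step 2: d_i = R_x(i) - R_y(i); compute d_i^2.
  (9-9)^2=0, (4-4)^2=0, (2-2)^2=0, (6-5)^2=1, (1-1)^2=0, (10-10)^2=0, (5-6)^2=1, (3-3)^2=0, (8-8)^2=0, (7-7)^2=0
sum(d^2) = 2.
Step 3: rho = 1 - 6*2 / (10*(10^2 - 1)) = 1 - 12/990 = 0.987879.
Step 4: Under H0, t = rho * sqrt((n-2)/(1-rho^2)) = 18.0003 ~ t(8).
Step 5: Two-sided p-value from the t-distribution with 8 df = 0.000000.
Step 6: alpha = 0.05. reject H0.

rho = 0.9879, p = 0.000000, reject H0 at alpha = 0.05.


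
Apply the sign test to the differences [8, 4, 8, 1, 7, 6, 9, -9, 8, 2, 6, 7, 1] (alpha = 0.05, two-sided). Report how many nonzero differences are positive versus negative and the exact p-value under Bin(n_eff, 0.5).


Step 1: Discard zero differences. Original n = 13; n_eff = number of nonzero differences = 13.
Nonzero differences (with sign): +8, +4, +8, +1, +7, +6, +9, -9, +8, +2, +6, +7, +1
Step 2: Count signs: positive = 12, negative = 1.
Step 3: Under H0: P(positive) = 0.5, so the number of positives S ~ Bin(13, 0.5).
Step 4: Two-sided exact p-value = sum of Bin(13,0.5) probabilities at or below the observed probability = 0.003418.
Step 5: alpha = 0.05. reject H0.

n_eff = 13, pos = 12, neg = 1, p = 0.003418, reject H0.


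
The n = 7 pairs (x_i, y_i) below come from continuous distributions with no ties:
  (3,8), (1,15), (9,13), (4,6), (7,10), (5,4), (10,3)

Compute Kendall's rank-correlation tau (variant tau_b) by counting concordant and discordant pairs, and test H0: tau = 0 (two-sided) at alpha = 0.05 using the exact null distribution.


Step 1: Enumerate the 21 unordered pairs (i,j) with i<j and classify each by sign(x_j-x_i) * sign(y_j-y_i).
  (1,2):dx=-2,dy=+7->D; (1,3):dx=+6,dy=+5->C; (1,4):dx=+1,dy=-2->D; (1,5):dx=+4,dy=+2->C
  (1,6):dx=+2,dy=-4->D; (1,7):dx=+7,dy=-5->D; (2,3):dx=+8,dy=-2->D; (2,4):dx=+3,dy=-9->D
  (2,5):dx=+6,dy=-5->D; (2,6):dx=+4,dy=-11->D; (2,7):dx=+9,dy=-12->D; (3,4):dx=-5,dy=-7->C
  (3,5):dx=-2,dy=-3->C; (3,6):dx=-4,dy=-9->C; (3,7):dx=+1,dy=-10->D; (4,5):dx=+3,dy=+4->C
  (4,6):dx=+1,dy=-2->D; (4,7):dx=+6,dy=-3->D; (5,6):dx=-2,dy=-6->C; (5,7):dx=+3,dy=-7->D
  (6,7):dx=+5,dy=-1->D
Step 2: C = 7, D = 14, total pairs = 21.
Step 3: tau = (C - D)/(n(n-1)/2) = (7 - 14)/21 = -0.333333.
Step 4: Exact two-sided p-value (enumerate n! = 5040 permutations of y under H0): p = 0.381349.
Step 5: alpha = 0.05. fail to reject H0.

tau_b = -0.3333 (C=7, D=14), p = 0.381349, fail to reject H0.
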